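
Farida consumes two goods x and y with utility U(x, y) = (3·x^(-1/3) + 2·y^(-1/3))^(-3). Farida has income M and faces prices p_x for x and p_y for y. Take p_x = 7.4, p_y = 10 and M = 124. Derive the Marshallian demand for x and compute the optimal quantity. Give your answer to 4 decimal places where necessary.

MU_x ∝ 3·x^(-4/3), MU_y ∝ 2·y^(-4/3), so MRS = (3/2)·(y/x)^(4/3) = p_x/p_y.
Solve for the ratio: y/x = [(2/3)·p_x/p_y]^(0.75).
Substitute y = (y/x)·x into the budget: x* = M/(p_x + p_y·(y/x)).
Numerically y/x = 0.588648, so x* = 124/(7.4 + 10·0.588648) = 9.3328.

x* = 9.3328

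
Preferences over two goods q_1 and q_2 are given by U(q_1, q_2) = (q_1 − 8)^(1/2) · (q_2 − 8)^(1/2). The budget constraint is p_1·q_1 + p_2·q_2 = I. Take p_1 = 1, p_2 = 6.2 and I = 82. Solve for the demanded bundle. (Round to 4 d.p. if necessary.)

Discretionary income = 82 − 8·1 − 8·6.2 = 24.4; q_1* = 8 + 0.5·24.4/1 = 20.2; q_2* = 8 + 0.5·24.4/6.2 = 9.9677.

q_1* = 20.2, q_2* = 9.9677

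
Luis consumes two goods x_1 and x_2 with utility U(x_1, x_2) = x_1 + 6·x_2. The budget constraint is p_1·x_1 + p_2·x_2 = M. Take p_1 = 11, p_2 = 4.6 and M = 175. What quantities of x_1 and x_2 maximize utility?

x_1* = 0, x_2* = 38.0435

x_2 gives more utility per dollar, so spend all income on x_2: x_2* = M/p_2, x_1* = 0.
Numerically: x_1* = 0, x_2* = 38.0435.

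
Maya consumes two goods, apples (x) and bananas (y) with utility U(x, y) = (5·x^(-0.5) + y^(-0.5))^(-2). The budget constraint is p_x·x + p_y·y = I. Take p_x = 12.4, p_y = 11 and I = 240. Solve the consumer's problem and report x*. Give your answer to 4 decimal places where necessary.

x* = 14.5678

MU_x ∝ 5·x^(-1.5), MU_y ∝ y^(-1.5), so MRS = 5·(y/x)^(1.5) = p_x/p_y.
Hence y/x = ((1/5)·p_x/p_y)^(1/(1.5)), i.e. raised to the 2/3 power.
With the ratio pinned down, the budget gives x* = I/(p_x + p_y·(y/x)) and y* = (y/x)·x*.
Numerically y/x = 0.37043, so x* = 240/(12.4 + 11·0.37043) = 14.5678.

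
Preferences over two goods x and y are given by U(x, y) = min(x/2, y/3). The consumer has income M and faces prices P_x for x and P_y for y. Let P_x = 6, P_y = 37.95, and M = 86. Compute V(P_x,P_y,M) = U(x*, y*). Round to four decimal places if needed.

Demand: x*(P_x,P_y,M) = 2·M/(2·P_x + 3·P_y), y* = 3·M/(2·P_x + 3·P_y).
Here 2·6 + 3·37.95 = 125.85, giving x* = 1.3667 and y* = 2.0501.
Utility at the optimum: U(1.3667, 2.0501) = 0.6834.

V = 0.6834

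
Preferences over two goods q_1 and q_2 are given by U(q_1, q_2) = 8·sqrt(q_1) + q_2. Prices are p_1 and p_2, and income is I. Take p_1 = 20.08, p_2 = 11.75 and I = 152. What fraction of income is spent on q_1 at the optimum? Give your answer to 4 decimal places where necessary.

share on q_1 = 0.7237

Thus q_1* = (4·p_2/p_1)² — independent of I — with the rest of income spent on q_2.
Plugging in: q_1* = (4·11.75/20.08)² = 5.4786, q_2* = 3.5736.
Expenditure on q_1: 20.08·5.4786 = 110.01; share = 0.7237.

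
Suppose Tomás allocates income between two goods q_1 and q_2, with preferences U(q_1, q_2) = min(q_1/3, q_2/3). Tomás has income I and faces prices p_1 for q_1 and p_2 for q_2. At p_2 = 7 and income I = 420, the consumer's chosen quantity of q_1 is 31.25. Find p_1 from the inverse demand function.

With perfect complements, no substitution: consume in ratio q_1:q_2 = 3:3.
Budget: p_1·q_1 + p_2·q_1 = I, so (3·p_1 + 3·p_2)·q_1 = 3·I.
Demand: q_1*(p_1,p_2,I) = 3·I/(3·p_1 + 3·p_2), q_2* = 3·I/(3·p_1 + 3·p_2).
Set q_1* = 31.25 in the demand function and solve for p_1: p_1 = 6.44.

p_1 = 6.44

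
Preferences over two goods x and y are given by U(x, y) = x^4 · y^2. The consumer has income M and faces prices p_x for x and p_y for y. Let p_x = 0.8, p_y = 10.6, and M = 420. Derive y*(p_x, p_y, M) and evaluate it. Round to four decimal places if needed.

y* = 13.2075

Tangency: MRS = 2·y/x = p_x/p_y.
Rearranging, p_y·y = (1/2)·p_x·x. Substituting into the budget gives p_x·x·(1 + (1/2)) = M.
Demand: x*(p_x,p_y,M) = 2/3·M/p_x and y* = 1/3·M/p_y.
At p_x=0.8, p_y=10.6, M=420: y* = 1/3·420/10.6 = 13.2075.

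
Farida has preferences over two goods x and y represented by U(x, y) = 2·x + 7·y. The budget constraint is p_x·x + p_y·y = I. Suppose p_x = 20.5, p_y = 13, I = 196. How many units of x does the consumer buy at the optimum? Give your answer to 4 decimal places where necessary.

Linear utility — the consumer picks whichever good has higher MU/price: 2/20.5 = 0.0976 vs 7/13 = 0.5385.
y gives more utility per dollar, so spend all income on y: y* = I/p_y, x* = 0.
Numerically: x* = 0, y* = 15.0769.

x* = 0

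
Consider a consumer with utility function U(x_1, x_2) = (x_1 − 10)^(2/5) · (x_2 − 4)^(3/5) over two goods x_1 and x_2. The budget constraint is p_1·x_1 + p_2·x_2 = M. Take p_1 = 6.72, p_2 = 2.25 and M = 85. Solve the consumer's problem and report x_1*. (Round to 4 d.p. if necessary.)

Let x_1' = x_1−10, x_2' = x_2−4. MRS = (2/3)·x_2'/x_1' = p_1/p_2.
After buying the subsistence bundle (10, 4), a share 0.4 of the remaining income goes to x_1: x_1* = 10 + 0.4·(M − 10p_1 − 4p_2)/p_1.
Discretionary income = 85 − 10·6.72 − 4·2.25 = 8.8; x_1* = 10 + 0.4·8.8/6.72 = 10.5238.

x_1* = 10.5238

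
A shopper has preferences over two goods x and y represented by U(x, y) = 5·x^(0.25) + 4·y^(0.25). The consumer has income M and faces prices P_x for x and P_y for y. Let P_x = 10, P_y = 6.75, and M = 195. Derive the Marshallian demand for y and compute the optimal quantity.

From the CES first-order condition, (5/4)·(y/x)^(0.75) = P_x/P_y.
Solve for the ratio: y/x = [(4/5)·P_x/P_y]^(4/3).
Substitute y = (y/x)·x into the budget: x* = M/(P_x + P_y·(y/x)).
Numerically y/x = 1.254243, so x* = 195/(10 + 6.75·1.254243) = 10.5599 and y* = 1.254243·10.5599 = 13.2446.

y* = 13.2446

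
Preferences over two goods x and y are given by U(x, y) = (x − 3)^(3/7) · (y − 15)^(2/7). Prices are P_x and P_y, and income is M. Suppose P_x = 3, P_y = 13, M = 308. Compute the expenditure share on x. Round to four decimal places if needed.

share on x = 0.2318

MRS = (3/2)·(y−15)/(x−3). Tangency with P_x/P_y gives y−15 = (2/3)·(P_x/P_y)·(x−3).
After buying the subsistence bundle (3, 15), a share 0.6 of the remaining income goes to x: x* = 3 + 0.6·(M − 3P_x − 15P_y)/P_x.
Discretionary income = 308 − 3·3 − 15·13 = 104; x* = 3 + 0.6·104/3 = 23.8; y* = 15 + 0.4·104/13 = 18.2.
Expenditure on x: 3·23.8 = 71.4; share = 0.2318.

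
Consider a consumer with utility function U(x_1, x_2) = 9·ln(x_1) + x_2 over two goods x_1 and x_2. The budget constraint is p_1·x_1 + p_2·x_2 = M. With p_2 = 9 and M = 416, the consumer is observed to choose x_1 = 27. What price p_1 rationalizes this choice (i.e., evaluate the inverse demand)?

Set MRS = p_1/p_2: (9/x_1)/1 = p_1/p_2.
So x_1*(p_1,p_2) = 9·p_2/p_1, independent of income; and x_2* = (M − 9·p_2)/p_2.
Set x_1* = 27 in the demand function and solve for p_1: p_1 = 3.

p_1 = 3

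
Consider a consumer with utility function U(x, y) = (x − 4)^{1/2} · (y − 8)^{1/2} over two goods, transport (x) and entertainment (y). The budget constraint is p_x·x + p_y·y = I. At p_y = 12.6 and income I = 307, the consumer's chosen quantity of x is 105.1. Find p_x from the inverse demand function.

p_x = 1

Let x' = x−4, y' = y−8. MRS = y'/x' = p_x/p_y.
After buying the subsistence bundle (4, 8), a share 0.5 of the remaining income goes to x: x* = 4 + 0.5·(I − 4p_x − 8p_y)/p_x.
Set x* = 105.1 in the demand function and solve for p_x: p_x = 1.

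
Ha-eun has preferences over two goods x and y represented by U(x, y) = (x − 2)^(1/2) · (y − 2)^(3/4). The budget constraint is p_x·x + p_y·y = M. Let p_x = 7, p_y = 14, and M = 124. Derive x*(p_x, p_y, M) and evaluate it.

MRS = (2/3)·(y−2)/(x−2). Tangency with p_x/p_y gives y−2 = (3/2)·(p_x/p_y)·(x−2).
Substituting into the budget: x* = 2 + 0.4·(M − 2·p_x − 2·p_y)/p_x, and y* = 2 + 0.6·(…)/p_y.
Discretionary income = 124 − 2·7 − 2·14 = 82; x* = 2 + 0.4·82/7 = 6.6857.

x* = 6.6857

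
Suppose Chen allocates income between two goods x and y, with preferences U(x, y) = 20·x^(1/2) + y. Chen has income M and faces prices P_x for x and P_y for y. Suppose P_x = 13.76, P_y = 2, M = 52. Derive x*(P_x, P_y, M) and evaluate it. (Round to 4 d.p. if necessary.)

x* = 2.1126

Set MRS = P_x/P_y: 10·x^(−1/2) = P_x/P_y.
Solve: √x = 10·P_y/P_x, so x*(P_x,P_y) = (10·P_y/P_x)², and y* = (M − P_x·x*)/P_y.
Plugging in: x* = (10·2/13.76)² = 2.1126.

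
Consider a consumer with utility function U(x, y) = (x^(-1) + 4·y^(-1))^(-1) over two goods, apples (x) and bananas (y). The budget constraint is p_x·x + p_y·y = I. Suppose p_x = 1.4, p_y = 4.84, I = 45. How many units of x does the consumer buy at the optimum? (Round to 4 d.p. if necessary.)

MU_x ∝ x^(-2), MU_y ∝ 4·y^(-2), so MRS = (1/4)·(y/x)^(2) = p_x/p_y.
Hence y/x = (4·p_x/p_y)^(1/(2)), i.e. raised to the 0.5 power.
Substitute y = (y/x)·x into the budget: x* = I/(p_x + p_y·(y/x)).
Numerically y/x = 1.075651, so x* = 45/(1.4 + 4.84·1.075651) = 6.8118.

x* = 6.8118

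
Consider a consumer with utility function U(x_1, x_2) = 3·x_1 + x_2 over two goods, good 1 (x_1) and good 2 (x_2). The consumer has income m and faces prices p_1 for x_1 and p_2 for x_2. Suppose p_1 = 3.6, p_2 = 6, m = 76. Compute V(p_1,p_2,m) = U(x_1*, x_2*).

V = 63.3333

x_1 gives more utility per dollar, so spend all income on x_1: x_1* = m/p_1, x_2* = 0.
Numerically: x_1* = 21.1111, x_2* = 0.
Utility at the optimum: U(21.1111, 0) = 63.3333.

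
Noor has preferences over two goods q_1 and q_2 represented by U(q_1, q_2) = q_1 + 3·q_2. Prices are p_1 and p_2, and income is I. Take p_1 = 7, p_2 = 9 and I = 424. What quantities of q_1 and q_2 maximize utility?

Linear utility — the consumer picks whichever good has higher MU/price: 1/7 = 0.1429 vs 3/9 = 0.3333.
q_2 gives more utility per dollar, so spend all income on q_2: q_2* = I/p_2, q_1* = 0.
Numerically: q_1* = 0, q_2* = 47.1111.

q_1* = 0, q_2* = 47.1111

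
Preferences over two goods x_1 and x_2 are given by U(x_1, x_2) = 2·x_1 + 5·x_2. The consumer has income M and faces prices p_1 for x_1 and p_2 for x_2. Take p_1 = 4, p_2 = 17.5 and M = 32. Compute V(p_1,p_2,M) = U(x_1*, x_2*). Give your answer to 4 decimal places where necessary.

x_1 gives more utility per dollar, so spend all income on x_1: x_1* = M/p_1, x_2* = 0.
Numerically: x_1* = 8, x_2* = 0.
Utility at the optimum: U(8, 0) = 16.

V = 16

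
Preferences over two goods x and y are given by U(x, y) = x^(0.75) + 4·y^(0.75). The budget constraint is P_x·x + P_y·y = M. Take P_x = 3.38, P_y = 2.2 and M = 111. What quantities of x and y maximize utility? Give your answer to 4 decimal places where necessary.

With the ratio pinned down, the budget gives x* = M/(P_x + P_y·(y/x)) and y* = (y/x)·x*.
Numerically y/x = 1426.316949, so x* = 111/(3.38 + 2.2·1426.316949) = 0.0353 and y* = 1426.316949·0.0353 = 50.4003.

x* = 0.0353, y* = 50.4003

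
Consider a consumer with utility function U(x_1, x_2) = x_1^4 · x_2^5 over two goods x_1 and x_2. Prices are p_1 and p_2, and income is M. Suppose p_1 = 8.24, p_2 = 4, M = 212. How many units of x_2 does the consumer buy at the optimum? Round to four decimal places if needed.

x_2* = 29.4444

Tangency: MRS = (4/5)·x_2/x_1 = p_1/p_2.
Rearranging, p_2·x_2 = (5/4)·p_1·x_1. Substituting into the budget gives p_1·x_1·(1 + (5/4)) = M.
Demand: x_1*(p_1,p_2,M) = 4/9·M/p_1 and x_2* = 5/9·M/p_2.
At p_1=8.24, p_2=4, M=212: x_2* = 5/9·212/4 = 29.4444.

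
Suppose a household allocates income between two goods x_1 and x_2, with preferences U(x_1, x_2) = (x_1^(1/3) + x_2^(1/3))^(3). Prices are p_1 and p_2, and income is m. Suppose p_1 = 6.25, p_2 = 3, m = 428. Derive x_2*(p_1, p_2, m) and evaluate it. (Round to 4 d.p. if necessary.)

x_2* = 84.2775

MRS = MU_x_1/MU_x_2 = (x_2/x_1)^(2/3). Set equal to p_1/p_2.
Solve for the ratio: x_2/x_1 = [p_1/p_2]^(1.5).
Substitute x_2 = (x_2/x_1)·x_1 into the budget: x_1* = m/(p_1 + p_2·(x_2/x_1)).
Numerically x_2/x_1 = 3.007033, so x_1* = 428/(6.25 + 3·3.007033) = 28.0268 and x_2* = 3.007033·28.0268 = 84.2775.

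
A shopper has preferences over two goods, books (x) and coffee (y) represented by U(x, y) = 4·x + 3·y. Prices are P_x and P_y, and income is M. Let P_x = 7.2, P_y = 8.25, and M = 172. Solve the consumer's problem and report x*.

x* = 23.8889

Numerically: x* = 23.8889, y* = 0.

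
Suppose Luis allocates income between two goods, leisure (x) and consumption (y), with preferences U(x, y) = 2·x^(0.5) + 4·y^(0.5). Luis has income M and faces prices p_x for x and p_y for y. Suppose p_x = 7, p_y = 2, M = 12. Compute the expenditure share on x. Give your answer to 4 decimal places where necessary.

share on x = 0.0667

MU_x ∝ 2·x^(-0.5), MU_y ∝ 4·y^(-0.5), so MRS = (1/2)·(y/x)^(0.5) = p_x/p_y.
Solve for the ratio: y/x = [2·p_x/p_y]^(2).
Substitute y = (y/x)·x into the budget: x* = M/(p_x + p_y·(y/x)).
Numerically y/x = 49, so x* = 12/(7 + 2·49) = 0.1143 and y* = 49·0.1143 = 5.6.
Expenditure on x: 7·0.1143 = 0.8; share = 0.0667.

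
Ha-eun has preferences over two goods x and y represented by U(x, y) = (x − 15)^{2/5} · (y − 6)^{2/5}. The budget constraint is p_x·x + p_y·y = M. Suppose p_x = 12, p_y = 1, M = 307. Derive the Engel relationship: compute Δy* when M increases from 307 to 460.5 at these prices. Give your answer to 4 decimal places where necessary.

This is Cobb-Douglas in (x−15, y−6): tangency gives 0.4·p_y·(y−6) = 0.4·p_x·(x−15).
Substituting into the budget: x* = 15 + 0.5·(M − 15·p_x − 6·p_y)/p_x, and y* = 6 + 0.5·(…)/p_y.
Discretionary income = 307 − 15·12 − 6·1 = 121; y* = 6 + 0.5·121/1 = 66.5.
At M' = 460.5: y* = 143.25. Change: 143.25 − 66.5 = 76.75.

Δy* = 76.75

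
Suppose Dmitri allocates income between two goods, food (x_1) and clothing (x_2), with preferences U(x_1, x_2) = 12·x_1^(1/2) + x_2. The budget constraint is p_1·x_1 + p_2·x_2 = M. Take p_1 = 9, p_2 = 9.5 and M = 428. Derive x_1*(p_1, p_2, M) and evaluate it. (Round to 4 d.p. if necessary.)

x_1* = 40.1111

MU_x_1 = 6/√x_1, MU_x_2 = 1. Tangency: 6/√x_1 = p_1/p_2.
Thus x_1* = (6·p_2/p_1)² — independent of M — with the rest of income spent on x_2.
Plugging in: x_1* = (6·9.5/9)² = 40.1111.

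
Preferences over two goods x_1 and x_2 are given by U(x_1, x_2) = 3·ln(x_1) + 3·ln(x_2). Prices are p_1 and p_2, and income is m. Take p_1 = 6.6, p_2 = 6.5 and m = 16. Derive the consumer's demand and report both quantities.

MU_x_1/MU_x_2 = (3·x_2)/(3·x_1); tangency sets this equal to p_1/p_2.
So 3·p_2·x_2 = 3·p_1·x_1; combined with the budget, a share 0.5 of income goes to x_1.
Demand: x_1*(p_1,p_2,m) = 0.5·m/p_1 and x_2* = 0.5·m/p_2.
At p_1=6.6, p_2=6.5, m=16: x_1* = 0.5·16/6.6 = 1.2121, x_2* = 1.2308.

x_1* = 1.2121, x_2* = 1.2308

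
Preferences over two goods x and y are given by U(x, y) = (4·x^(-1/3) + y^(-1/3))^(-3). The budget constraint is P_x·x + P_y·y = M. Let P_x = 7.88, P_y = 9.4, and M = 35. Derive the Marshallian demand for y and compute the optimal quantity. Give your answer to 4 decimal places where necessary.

y* = 1.0046

MU_x ∝ 4·x^(-4/3), MU_y ∝ y^(-4/3), so MRS = 4·(y/x)^(4/3) = P_x/P_y.
Solve for the ratio: y/x = [(1/4)·P_x/P_y]^(0.75).
Substitute y = (y/x)·x into the budget: x* = M/(P_x + P_y·(y/x)).
Numerically y/x = 0.309745, so x* = 35/(7.88 + 9.4·0.309745) = 3.2433 and y* = 0.309745·3.2433 = 1.0046.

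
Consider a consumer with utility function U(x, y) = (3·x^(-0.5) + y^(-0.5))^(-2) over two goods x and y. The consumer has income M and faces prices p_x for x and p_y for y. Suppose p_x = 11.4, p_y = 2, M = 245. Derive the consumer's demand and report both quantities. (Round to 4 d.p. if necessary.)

MRS = MU_x/MU_y = 3·(y/x)^(1.5). Set equal to p_x/p_y.
Hence y/x = ((1/3)·p_x/p_y)^(1/(1.5)), i.e. raised to the 2/3 power.
Substitute y = (y/x)·x into the budget: x* = M/(p_x + p_y·(y/x)).
Numerically y/x = 1.534037, so x* = 245/(11.4 + 2·1.534037) = 16.9338 and y* = 1.534037·16.9338 = 25.9771.

x* = 16.9338, y* = 25.9771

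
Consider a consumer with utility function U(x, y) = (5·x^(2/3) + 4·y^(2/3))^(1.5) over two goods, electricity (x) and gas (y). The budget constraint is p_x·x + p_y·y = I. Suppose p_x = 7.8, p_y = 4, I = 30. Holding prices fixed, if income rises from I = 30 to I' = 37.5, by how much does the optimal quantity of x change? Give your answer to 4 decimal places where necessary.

Δx* = 0.3263

MRS = MU_x/MU_y = (5/4)·(y/x)^(1/3). Set equal to p_x/p_y.
Hence y/x = ((4/5)·p_x/p_y)^(1/(1/3)), i.e. raised to the 3 power.
Substitute y = (y/x)·x into the budget: x* = I/(p_x + p_y·(y/x)).
Numerically y/x = 3.796416, so x* = 30/(7.8 + 4·3.796416) = 1.3052.
At I' = 37.5: x* = 1.6315. Change: 1.6315 − 1.3052 = 0.3263.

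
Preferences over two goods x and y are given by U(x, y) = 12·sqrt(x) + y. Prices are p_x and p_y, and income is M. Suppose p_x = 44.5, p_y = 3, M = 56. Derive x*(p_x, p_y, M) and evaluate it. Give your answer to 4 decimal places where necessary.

x* = 0.1636

Utility is quasi-linear in y; the FOC for x is 6/√x = p_x/p_y.
Solve: √x = 6·p_y/p_x, so x*(p_x,p_y) = (6·p_y/p_x)², and y* = (M − p_x·x*)/p_y.
Plugging in: x* = (6·3/44.5)² = 0.1636.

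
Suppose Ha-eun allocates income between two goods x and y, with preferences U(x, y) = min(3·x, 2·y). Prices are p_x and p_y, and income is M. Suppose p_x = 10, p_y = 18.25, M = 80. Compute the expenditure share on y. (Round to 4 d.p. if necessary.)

share on y = 0.7324

Leontief preferences: the optimum is at the kink where x/2 = y/3, i.e. y = (3/2)·x.
Budget: p_x·x + p_y·(3/2)·x = M, so (2·p_x + 3·p_y)·x = 2·M.
Demand: x*(p_x,p_y,M) = 2·M/(2·p_x + 3·p_y), y* = 3·M/(2·p_x + 3·p_y).
Here 2·10 + 3·18.25 = 74.75, giving x* = 2.1405 and y* = 3.2107.
Expenditure on y: 18.25·3.2107 = 58.5953; share = 0.7324.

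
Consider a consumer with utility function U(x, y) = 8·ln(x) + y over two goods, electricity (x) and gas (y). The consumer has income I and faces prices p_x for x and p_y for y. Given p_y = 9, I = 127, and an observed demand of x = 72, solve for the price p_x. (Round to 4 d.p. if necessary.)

MU_x = 8/x, MU_y = 1. Tangency: 8/x = p_x/p_y.
So x*(p_x,p_y) = 8·p_y/p_x, independent of income; and y* = (I − 8·p_y)/p_y.
Set x* = 72 in the demand function and solve for p_x: p_x = 1.

p_x = 1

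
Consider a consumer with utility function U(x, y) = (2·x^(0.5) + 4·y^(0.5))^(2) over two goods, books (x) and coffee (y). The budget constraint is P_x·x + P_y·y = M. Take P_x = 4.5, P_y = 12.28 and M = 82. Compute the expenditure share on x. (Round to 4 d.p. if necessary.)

share on x = 0.4055

Numerically y/x = 0.537141, so x* = 82/(4.5 + 12.28·0.537141) = 7.39 and y* = 0.537141·7.39 = 3.9695.
Expenditure on x: 4.5·7.39 = 33.255; share = 0.4055.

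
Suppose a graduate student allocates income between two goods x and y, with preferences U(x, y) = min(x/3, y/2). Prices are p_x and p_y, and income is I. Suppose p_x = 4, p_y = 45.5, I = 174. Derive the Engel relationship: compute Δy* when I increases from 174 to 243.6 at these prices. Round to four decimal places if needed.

Δy* = 1.3515

Leontief preferences: the optimum is at the kink where x/3 = y/2, i.e. y = (2/3)·x.
Budget: p_x·x + p_y·(2/3)·x = I, so (3·p_x + 2·p_y)·x = 3·I.
Demand: x*(p_x,p_y,I) = 3·I/(3·p_x + 2·p_y), y* = 2·I/(3·p_x + 2·p_y).
Here 3·4 + 2·45.5 = 103, giving y* = 3.3786.
At I' = 243.6: y* = 4.7301. Change: 4.7301 − 3.3786 = 1.3515.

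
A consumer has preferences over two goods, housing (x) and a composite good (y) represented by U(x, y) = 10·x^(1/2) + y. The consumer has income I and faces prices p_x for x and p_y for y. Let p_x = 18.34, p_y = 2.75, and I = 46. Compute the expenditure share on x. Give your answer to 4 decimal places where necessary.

share on x = 0.2241

Solve: √x = 5·p_y/p_x, so x*(p_x,p_y) = (5·p_y/p_x)², and y* = (I − p_x·x*)/p_y.
Plugging in: x* = (5·2.75/18.34)² = 0.5621, y* = 12.9786.
Expenditure on x: 18.34·0.5621 = 10.3088; share = 0.2241.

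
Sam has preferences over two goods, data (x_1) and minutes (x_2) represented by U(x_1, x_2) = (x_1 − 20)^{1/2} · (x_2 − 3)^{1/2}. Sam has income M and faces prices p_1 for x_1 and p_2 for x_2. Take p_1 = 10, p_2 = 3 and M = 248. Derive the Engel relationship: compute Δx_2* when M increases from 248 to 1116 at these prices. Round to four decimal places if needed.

MRS = (x_2−3)/(x_1−20). Tangency with p_1/p_2 gives x_2−3 = (p_1/p_2)·(x_1−20).
After buying the subsistence bundle (20, 3), a share 0.5 of the remaining income goes to x_1: x_1* = 20 + 0.5·(M − 20p_1 − 3p_2)/p_1.
Discretionary income = 248 − 20·10 − 3·3 = 39; x_2* = 3 + 0.5·39/3 = 9.5.
At M' = 1116: x_2* = 154.1667. Change: 154.1667 − 9.5 = 144.6667.

Δx_2* = 144.6667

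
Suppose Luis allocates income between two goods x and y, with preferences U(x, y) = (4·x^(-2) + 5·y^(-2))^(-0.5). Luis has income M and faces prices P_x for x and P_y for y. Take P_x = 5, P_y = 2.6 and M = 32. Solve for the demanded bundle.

x* = 3.7723, y* = 5.0533

From the CES first-order condition, (4/5)·(y/x)^(3) = P_x/P_y.
Solve for the ratio: y/x = [(5/4)·P_x/P_y]^(1/3).
Substitute y = (y/x)·x into the budget: x* = M/(P_x + P_y·(y/x)).
Numerically y/x = 1.339581, so x* = 32/(5 + 2.6·1.339581) = 3.7723 and y* = 1.339581·3.7723 = 5.0533.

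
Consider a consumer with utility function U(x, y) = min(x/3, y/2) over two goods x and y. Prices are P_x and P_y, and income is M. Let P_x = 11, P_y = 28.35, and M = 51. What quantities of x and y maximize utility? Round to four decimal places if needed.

x* = 1.7057, y* = 1.1371

With perfect complements, no substitution: consume in ratio x:y = 3:2.
Budget: P_x·x + P_y·(2/3)·x = M, so (3·P_x + 2·P_y)·x = 3·M.
Demand: x*(P_x,P_y,M) = 3·M/(3·P_x + 2·P_y), y* = 2·M/(3·P_x + 2·P_y).
Here 3·11 + 2·28.35 = 89.7, giving x* = 1.7057 and y* = 1.1371.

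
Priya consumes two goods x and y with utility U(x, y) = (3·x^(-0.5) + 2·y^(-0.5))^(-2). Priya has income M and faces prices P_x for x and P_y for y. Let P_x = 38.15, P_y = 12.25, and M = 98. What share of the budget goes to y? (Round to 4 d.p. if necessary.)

share on y = 0.3432

MU_x ∝ 3·x^(-1.5), MU_y ∝ 2·y^(-1.5), so MRS = (3/2)·(y/x)^(1.5) = P_x/P_y.
Solve for the ratio: y/x = [(2/3)·P_x/P_y]^(2/3).
With the ratio pinned down, the budget gives x* = M/(P_x + P_y·(y/x)) and y* = (y/x)·x*.
Numerically y/x = 1.627464, so x* = 98/(38.15 + 12.25·1.627464) = 1.6871 and y* = 1.627464·1.6871 = 2.7458.
Expenditure on y: 12.25·2.7458 = 33.6356; share = 0.3432.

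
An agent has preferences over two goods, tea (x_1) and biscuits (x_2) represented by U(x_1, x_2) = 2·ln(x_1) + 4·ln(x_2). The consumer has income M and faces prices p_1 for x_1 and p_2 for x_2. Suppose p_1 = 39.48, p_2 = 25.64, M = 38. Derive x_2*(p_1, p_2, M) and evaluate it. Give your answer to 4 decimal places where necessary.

x_2* = 0.988

At p_1=39.48, p_2=25.64, M=38: x_2* = 2/3·38/25.64 = 0.988.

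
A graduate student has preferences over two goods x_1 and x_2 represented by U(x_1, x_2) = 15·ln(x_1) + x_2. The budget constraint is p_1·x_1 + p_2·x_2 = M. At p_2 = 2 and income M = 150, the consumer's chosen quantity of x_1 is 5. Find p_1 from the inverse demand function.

MU_x_1 = 15/x_1, MU_x_2 = 1. Tangency: 15/x_1 = p_1/p_2.
So x_1*(p_1,p_2) = 15·p_2/p_1, independent of income; and x_2* = (M − 15·p_2)/p_2.
Set x_1* = 5 in the demand function and solve for p_1: p_1 = 6.

p_1 = 6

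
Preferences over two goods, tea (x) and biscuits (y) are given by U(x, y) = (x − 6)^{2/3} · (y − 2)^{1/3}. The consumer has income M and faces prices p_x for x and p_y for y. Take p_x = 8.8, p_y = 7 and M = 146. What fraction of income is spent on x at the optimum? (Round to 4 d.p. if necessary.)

MRS = 2·(y−2)/(x−6). Tangency with p_x/p_y gives y−2 = (1/2)·(p_x/p_y)·(x−6).
Substituting into the budget: x* = 6 + 2/3·(M − 6·p_x − 2·p_y)/p_x, and y* = 2 + 1/3·(…)/p_y.
Discretionary income = 146 − 6·8.8 − 2·7 = 79.2; x* = 6 + 2/3·79.2/8.8 = 12; y* = 2 + 1/3·79.2/7 = 5.7714.
Expenditure on x: 8.8·12 = 105.6; share = 0.7233.

share on x = 0.7233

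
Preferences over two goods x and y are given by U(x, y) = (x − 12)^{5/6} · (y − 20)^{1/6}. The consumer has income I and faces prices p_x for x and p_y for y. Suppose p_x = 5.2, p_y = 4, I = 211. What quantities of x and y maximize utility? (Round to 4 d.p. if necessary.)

x* = 22.9936, y* = 22.8583

This is Cobb-Douglas in (x−12, y−20): tangency gives 5/6·p_y·(y−20) = 1/6·p_x·(x−12).
Substituting into the budget: x* = 12 + 5/6·(I − 12·p_x − 20·p_y)/p_x, and y* = 20 + 1/6·(…)/p_y.
Discretionary income = 211 − 12·5.2 − 20·4 = 68.6; x* = 12 + 5/6·68.6/5.2 = 22.9936; y* = 20 + 1/6·68.6/4 = 22.8583.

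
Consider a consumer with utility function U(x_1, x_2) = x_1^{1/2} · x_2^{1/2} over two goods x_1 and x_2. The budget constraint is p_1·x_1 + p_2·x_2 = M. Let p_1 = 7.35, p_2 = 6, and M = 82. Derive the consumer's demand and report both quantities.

At p_1=7.35, p_2=6, M=82: x_1* = 0.5·82/7.35 = 5.5782, x_2* = 6.8333.

x_1* = 5.5782, x_2* = 6.8333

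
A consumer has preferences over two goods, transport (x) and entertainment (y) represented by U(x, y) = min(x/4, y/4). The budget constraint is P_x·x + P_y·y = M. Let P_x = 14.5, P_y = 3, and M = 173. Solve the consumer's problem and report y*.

y* = 9.8857

Demand: x*(P_x,P_y,M) = 4·M/(4·P_x + 4·P_y), y* = 4·M/(4·P_x + 4·P_y).
Here 4·14.5 + 4·3 = 70, giving y* = 9.8857.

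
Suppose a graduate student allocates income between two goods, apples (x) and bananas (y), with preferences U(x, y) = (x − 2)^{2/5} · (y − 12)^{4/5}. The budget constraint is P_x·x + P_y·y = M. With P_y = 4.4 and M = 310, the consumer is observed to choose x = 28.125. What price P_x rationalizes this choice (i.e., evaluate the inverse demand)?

P_x = 3.2

MRS = (1/2)·(y−12)/(x−2). Tangency with P_x/P_y gives y−12 = 2·(P_x/P_y)·(x−2).
Substituting into the budget: x* = 2 + 1/3·(M − 2·P_x − 12·P_y)/P_x, and y* = 12 + 2/3·(…)/P_y.
Set x* = 28.125 in the demand function and solve for P_x: P_x = 3.2.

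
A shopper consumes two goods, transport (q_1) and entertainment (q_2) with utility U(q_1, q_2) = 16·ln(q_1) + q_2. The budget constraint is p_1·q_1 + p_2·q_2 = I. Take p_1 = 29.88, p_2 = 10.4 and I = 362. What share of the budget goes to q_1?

share on q_1 = 0.4597

Set MRS = p_1/p_2: (16/q_1)/1 = p_1/p_2.
So q_1*(p_1,p_2) = 16·p_2/p_1, independent of income; and q_2* = (I − 16·p_2)/p_2.
At the given prices: q_1* = 16·10.4/29.88 = 5.5689, and q_2* = 18.8077.
Expenditure on q_1: 29.88·5.5689 = 166.4; share = 0.4597.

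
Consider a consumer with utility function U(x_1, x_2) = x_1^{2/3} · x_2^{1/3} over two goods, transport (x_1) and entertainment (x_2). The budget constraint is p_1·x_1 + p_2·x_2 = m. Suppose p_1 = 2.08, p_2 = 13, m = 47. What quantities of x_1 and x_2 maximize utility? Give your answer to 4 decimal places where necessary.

MU_x_1/MU_x_2 = (2/3·x_2)/(1/3·x_1); tangency sets this equal to p_1/p_2.
So 2/3·p_2·x_2 = 1/3·p_1·x_1; combined with the budget, a share 2/3 of income goes to x_1.
Demand: x_1*(p_1,p_2,m) = 2/3·m/p_1 and x_2* = 1/3·m/p_2.
At p_1=2.08, p_2=13, m=47: x_1* = 2/3·47/2.08 = 15.0641, x_2* = 1.2051.

x_1* = 15.0641, x_2* = 1.2051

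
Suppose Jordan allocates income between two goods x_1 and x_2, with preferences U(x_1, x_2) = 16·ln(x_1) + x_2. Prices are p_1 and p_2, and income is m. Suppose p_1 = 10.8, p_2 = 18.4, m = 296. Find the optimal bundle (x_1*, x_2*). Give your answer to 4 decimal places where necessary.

Set MRS = p_1/p_2: (16/x_1)/1 = p_1/p_2.
So x_1*(p_1,p_2) = 16·p_2/p_1, independent of income; and x_2* = (m − 16·p_2)/p_2.
At the given prices: x_1* = 16·18.4/10.8 = 27.2593, and x_2* = 0.087.

x_1* = 27.2593, x_2* = 0.087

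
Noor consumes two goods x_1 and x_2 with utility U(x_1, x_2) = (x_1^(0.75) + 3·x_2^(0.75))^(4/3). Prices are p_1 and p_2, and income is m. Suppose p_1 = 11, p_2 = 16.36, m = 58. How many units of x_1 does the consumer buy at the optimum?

MRS = MU_x_1/MU_x_2 = (1/3)·(x_2/x_1)^(0.25). Set equal to p_1/p_2.
Solve for the ratio: x_2/x_1 = [3·p_1/p_2]^(4).
Substitute x_2 = (x_2/x_1)·x_1 into the budget: x_1* = m/(p_1 + p_2·(x_2/x_1)).
Numerically x_2/x_1 = 16.554748, so x_1* = 58/(11 + 16.36·16.554748) = 0.2058.

x_1* = 0.2058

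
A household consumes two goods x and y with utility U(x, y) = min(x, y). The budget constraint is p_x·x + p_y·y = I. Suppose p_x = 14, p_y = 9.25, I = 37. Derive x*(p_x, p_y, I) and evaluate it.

x* = 1.5914

With perfect complements, no substitution: consume in ratio x:y = 1:1.
Budget: p_x·x + p_y·x = I, so (p_x + p_y)·x = I.
Demand: x*(p_x,p_y,I) = I/(p_x + p_y), y* = I/(p_x + p_y).
Here 14 + 9.25 = 23.25, giving x* = 1.5914.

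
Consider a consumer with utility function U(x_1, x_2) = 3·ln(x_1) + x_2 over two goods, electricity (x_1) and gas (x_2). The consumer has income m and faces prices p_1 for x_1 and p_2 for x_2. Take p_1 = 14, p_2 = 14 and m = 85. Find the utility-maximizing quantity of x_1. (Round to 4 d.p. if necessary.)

Set MRS = p_1/p_2: (3/x_1)/1 = p_1/p_2.
So x_1*(p_1,p_2) = 3·p_2/p_1, independent of income; and x_2* = (m − 3·p_2)/p_2.
At the given prices: x_1* = 3·14/14 = 3.

x_1* = 3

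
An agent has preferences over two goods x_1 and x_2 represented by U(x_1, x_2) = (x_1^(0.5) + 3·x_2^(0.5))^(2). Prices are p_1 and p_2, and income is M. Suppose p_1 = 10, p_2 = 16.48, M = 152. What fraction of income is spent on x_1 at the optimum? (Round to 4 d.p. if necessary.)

From the CES first-order condition, (1/3)·(x_2/x_1)^(0.5) = p_1/p_2.
Solve for the ratio: x_2/x_1 = [3·p_1/p_2]^(2).
With the ratio pinned down, the budget gives x_1* = M/(p_1 + p_2·(x_2/x_1)) and x_2* = (x_2/x_1)·x_1*.
Numerically x_2/x_1 = 3.313814, so x_1* = 152/(10 + 16.48·3.313814) = 2.3525 and x_2* = 3.313814·2.3525 = 7.7958.
Expenditure on x_1: 10·2.3525 = 23.5252; share = 0.1548.

share on x_1 = 0.1548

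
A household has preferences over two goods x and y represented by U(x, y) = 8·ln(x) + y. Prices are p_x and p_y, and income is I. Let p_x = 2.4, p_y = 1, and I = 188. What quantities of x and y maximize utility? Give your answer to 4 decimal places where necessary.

Set MRS = p_x/p_y: (8/x)/1 = p_x/p_y.
So x*(p_x,p_y) = 8·p_y/p_x, independent of income; and y* = (I − 8·p_y)/p_y.
At the given prices: x* = 8·1/2.4 = 3.3333, and y* = 180.

x* = 3.3333, y* = 180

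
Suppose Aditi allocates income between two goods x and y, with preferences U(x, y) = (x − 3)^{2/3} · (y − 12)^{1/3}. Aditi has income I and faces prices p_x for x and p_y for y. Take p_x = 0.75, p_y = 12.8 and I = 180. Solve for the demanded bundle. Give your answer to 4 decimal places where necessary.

x* = 24.4667, y* = 12.6289

MRS = 2·(y−12)/(x−3). Tangency with p_x/p_y gives y−12 = (1/2)·(p_x/p_y)·(x−3).
After buying the subsistence bundle (3, 12), a share 2/3 of the remaining income goes to x: x* = 3 + 2/3·(I − 3p_x − 12p_y)/p_x.
Discretionary income = 180 − 3·0.75 − 12·12.8 = 24.15; x* = 3 + 2/3·24.15/0.75 = 24.4667; y* = 12 + 1/3·24.15/12.8 = 12.6289.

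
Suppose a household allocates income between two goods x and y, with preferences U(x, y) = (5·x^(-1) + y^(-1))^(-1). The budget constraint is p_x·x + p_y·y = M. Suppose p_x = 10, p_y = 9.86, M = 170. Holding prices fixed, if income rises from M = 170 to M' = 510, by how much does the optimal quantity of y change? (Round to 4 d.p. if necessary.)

MRS = MU_x/MU_y = 5·(y/x)^(2). Set equal to p_x/p_y.
Hence y/x = ((1/5)·p_x/p_y)^(1/(2)), i.e. raised to the 0.5 power.
Substitute y = (y/x)·x into the budget: x* = M/(p_x + p_y·(y/x)).
Numerically y/x = 0.450377, so x* = 170/(10 + 9.86·0.450377) = 11.7723 and y* = 0.450377·11.7723 = 5.302.
At M' = 510: y* = 15.9059. Change: 15.9059 − 5.302 = 10.6039.

Δy* = 10.6039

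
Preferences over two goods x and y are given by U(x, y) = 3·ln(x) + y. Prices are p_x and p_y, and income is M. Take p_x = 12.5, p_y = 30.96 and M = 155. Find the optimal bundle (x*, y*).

x* = 7.4304, y* = 2.0065

MU_x = 3/x, MU_y = 1. Tangency: 3/x = p_x/p_y.
So x*(p_x,p_y) = 3·p_y/p_x, independent of income; and y* = (M − 3·p_y)/p_y.
At the given prices: x* = 3·30.96/12.5 = 7.4304, and y* = 2.0065.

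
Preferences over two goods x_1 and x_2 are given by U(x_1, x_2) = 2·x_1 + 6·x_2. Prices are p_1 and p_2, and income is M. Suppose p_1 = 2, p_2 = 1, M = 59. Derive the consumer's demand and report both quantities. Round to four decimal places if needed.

x_1* = 0, x_2* = 59

x_2 gives more utility per dollar, so spend all income on x_2: x_2* = M/p_2, x_1* = 0.
Numerically: x_1* = 0, x_2* = 59.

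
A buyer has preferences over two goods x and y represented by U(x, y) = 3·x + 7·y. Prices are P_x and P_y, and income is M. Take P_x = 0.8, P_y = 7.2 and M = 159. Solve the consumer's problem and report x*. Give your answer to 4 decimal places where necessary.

x* = 198.75

Perfect substitutes: compare marginal utility per dollar. 3/P_x vs 7/P_y → 3.75 vs 0.9722.
x gives more utility per dollar, so spend all income on x: x* = M/P_x, y* = 0.
Numerically: x* = 198.75, y* = 0.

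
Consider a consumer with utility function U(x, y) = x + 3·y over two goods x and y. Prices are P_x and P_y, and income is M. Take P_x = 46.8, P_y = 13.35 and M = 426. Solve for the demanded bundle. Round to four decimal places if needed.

x* = 0, y* = 31.9101

Perfect substitutes: compare marginal utility per dollar. 1/P_x vs 3/P_y → 0.0214 vs 0.2247.
y gives more utility per dollar, so spend all income on y: y* = M/P_y, x* = 0.
Numerically: x* = 0, y* = 31.9101.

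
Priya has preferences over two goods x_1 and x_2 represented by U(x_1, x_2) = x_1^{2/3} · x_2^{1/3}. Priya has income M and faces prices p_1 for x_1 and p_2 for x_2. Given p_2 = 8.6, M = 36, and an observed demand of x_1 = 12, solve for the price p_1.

p_1 = 2

MU_x_1/MU_x_2 = (2/3·x_2)/(1/3·x_1); tangency sets this equal to p_1/p_2.
Rearranging, p_2·x_2 = (1/2)·p_1·x_1. Substituting into the budget gives p_1·x_1·(1 + (1/2)) = M.
Demand: x_1*(p_1,p_2,M) = 2/3·M/p_1 and x_2* = 1/3·M/p_2.
Set x_1* = 12 in the demand function and solve for p_1: p_1 = 2.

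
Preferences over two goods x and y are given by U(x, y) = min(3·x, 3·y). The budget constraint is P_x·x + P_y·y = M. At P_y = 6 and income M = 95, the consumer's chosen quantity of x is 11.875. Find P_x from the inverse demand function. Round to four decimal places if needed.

P_x = 2

Leontief preferences: the optimum is at the kink where x/3 = y/3, i.e. y = x.
Budget: P_x·x + P_y·x = M, so (3·P_x + 3·P_y)·x = 3·M.
Demand: x*(P_x,P_y,M) = 3·M/(3·P_x + 3·P_y), y* = 3·M/(3·P_x + 3·P_y).
Set x* = 11.875 in the demand function and solve for P_x: P_x = 2.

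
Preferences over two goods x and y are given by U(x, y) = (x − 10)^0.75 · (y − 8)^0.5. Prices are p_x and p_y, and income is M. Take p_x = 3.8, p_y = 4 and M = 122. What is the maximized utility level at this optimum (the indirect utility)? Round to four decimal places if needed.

V = 11.0606

Substituting into the budget: x* = 10 + 0.6·(M − 10·p_x − 8·p_y)/p_x, and y* = 8 + 0.4·(…)/p_y.
Discretionary income = 122 − 10·3.8 − 8·4 = 52; x* = 10 + 0.6·52/3.8 = 18.2105; y* = 8 + 0.4·52/4 = 13.2.
Utility at the optimum: U(18.2105, 13.2) = 11.0606.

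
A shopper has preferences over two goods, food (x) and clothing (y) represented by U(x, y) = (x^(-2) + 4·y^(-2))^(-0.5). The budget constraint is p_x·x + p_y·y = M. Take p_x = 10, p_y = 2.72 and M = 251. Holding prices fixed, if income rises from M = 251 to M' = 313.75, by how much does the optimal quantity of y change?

Δy* = 9.2257

MRS = MU_x/MU_y = (1/4)·(y/x)^(3). Set equal to p_x/p_y.
Hence y/x = (4·p_x/p_y)^(1/(3)), i.e. raised to the 1/3 power.
Substitute y = (y/x)·x into the budget: x* = M/(p_x + p_y·(y/x)).
Numerically y/x = 2.449987, so x* = 251/(10 + 2.72·2.449987) = 15.0624 and y* = 2.449987·15.0624 = 36.9028.
At M' = 313.75: y* = 46.1285. Change: 46.1285 − 36.9028 = 9.2257.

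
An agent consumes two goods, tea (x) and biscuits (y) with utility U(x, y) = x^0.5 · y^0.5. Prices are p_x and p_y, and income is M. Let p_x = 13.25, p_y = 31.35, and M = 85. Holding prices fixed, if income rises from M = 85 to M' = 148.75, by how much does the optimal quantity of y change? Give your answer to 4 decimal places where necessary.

Tangency: MRS = y/x = p_x/p_y.
So 0.5·p_y·y = 0.5·p_x·x; combined with the budget, a share 0.5 of income goes to x.
Demand: x*(p_x,p_y,M) = 0.5·M/p_x and y* = 0.5·M/p_y.
At p_x=13.25, p_y=31.35, M=85: y* = 0.5·85/31.35 = 1.3557.
At M' = 148.75: y* = 2.3724. Change: 2.3724 − 1.3557 = 1.0167.

Δy* = 1.0167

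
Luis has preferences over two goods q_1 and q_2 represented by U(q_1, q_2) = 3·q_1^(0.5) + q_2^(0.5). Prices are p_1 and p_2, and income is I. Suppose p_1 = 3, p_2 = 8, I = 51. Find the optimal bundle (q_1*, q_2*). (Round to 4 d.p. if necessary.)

q_1* = 16.32, q_2* = 0.255

MRS = MU_q_1/MU_q_2 = 3·(q_2/q_1)^(0.5). Set equal to p_1/p_2.
Solve for the ratio: q_2/q_1 = [(1/3)·p_1/p_2]^(2).
Substitute q_2 = (q_2/q_1)·q_1 into the budget: q_1* = I/(p_1 + p_2·(q_2/q_1)).
Numerically q_2/q_1 = 0.015625, so q_1* = 51/(3 + 8·0.015625) = 16.32 and q_2* = 0.015625·16.32 = 0.255.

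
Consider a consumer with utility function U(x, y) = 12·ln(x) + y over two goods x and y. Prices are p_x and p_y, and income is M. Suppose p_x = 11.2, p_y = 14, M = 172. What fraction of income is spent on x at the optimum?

MU_x = 12/x, MU_y = 1. Tangency: 12/x = p_x/p_y.
So x*(p_x,p_y) = 12·p_y/p_x, independent of income; and y* = (M − 12·p_y)/p_y.
At the given prices: x* = 12·14/11.2 = 15, and y* = 0.2857.
Expenditure on x: 11.2·15 = 168; share = 0.9767.

share on x = 0.9767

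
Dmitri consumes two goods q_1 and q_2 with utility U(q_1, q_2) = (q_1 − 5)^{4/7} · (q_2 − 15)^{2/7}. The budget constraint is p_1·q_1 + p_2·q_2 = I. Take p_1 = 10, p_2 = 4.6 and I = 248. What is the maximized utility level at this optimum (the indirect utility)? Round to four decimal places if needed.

V = 6.4766

Let q_1' = q_1−5, q_2' = q_2−15. MRS = 2·q_2'/q_1' = p_1/p_2.
After buying the subsistence bundle (5, 15), a share 2/3 of the remaining income goes to q_1: q_1* = 5 + 2/3·(I − 5p_1 − 15p_2)/p_1.
Discretionary income = 248 − 5·10 − 15·4.6 = 129; q_1* = 5 + 2/3·129/10 = 13.6; q_2* = 15 + 1/3·129/4.6 = 24.3478.
Utility at the optimum: U(13.6, 24.3478) = 6.4766.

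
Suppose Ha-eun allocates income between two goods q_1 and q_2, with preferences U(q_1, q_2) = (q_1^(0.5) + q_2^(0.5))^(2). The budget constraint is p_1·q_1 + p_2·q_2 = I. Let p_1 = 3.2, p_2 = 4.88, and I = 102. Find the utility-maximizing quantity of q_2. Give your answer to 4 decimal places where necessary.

q_2* = 8.2779

MRS = MU_q_1/MU_q_2 = (q_2/q_1)^(0.5). Set equal to p_1/p_2.
Hence q_2/q_1 = (p_1/p_2)^(1/(0.5)), i.e. raised to the 2 power.
With the ratio pinned down, the budget gives q_1* = I/(p_1 + p_2·(q_2/q_1)) and q_2* = (q_2/q_1)·q_1*.
Numerically q_2/q_1 = 0.429992, so q_1* = 102/(3.2 + 4.88·0.429992) = 19.2512 and q_2* = 0.429992·19.2512 = 8.2779.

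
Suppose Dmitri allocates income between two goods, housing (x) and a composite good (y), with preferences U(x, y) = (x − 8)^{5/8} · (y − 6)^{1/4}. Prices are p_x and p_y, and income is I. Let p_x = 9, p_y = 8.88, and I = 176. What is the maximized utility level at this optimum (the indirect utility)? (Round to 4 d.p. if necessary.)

Let x' = x−8, y' = y−6. MRS = (5/2)·y'/x' = p_x/p_y.
After buying the subsistence bundle (8, 6), a share 5/7 of the remaining income goes to x: x* = 8 + 5/7·(I − 8p_x − 6p_y)/p_x.
Discretionary income = 176 − 8·9 − 6·8.88 = 50.72; x* = 8 + 5/7·50.72/9 = 12.0254; y* = 6 + 2/7·50.72/8.88 = 7.6319.
Utility at the optimum: U(12.0254, 7.6319) = 2.6989.

V = 2.6989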